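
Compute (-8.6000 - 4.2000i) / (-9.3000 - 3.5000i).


Conjugate of z2 = -9.3000 + 3.5000i
Numerator: (-8.6000 - 4.2000i)(-9.3000 + 3.5000i) = 94.6800 + 8.9600i
Denominator: (-9.3)^2 + (-3.5)^2 = 98.74
Result = (94.6800 + 8.9600i)/98.74

0.9589 + 0.0907i


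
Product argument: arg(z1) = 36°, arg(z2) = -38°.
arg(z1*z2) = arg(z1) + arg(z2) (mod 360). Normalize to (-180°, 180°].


arg(z1*z2) = 36° - 38° = -2°
Normalized to (-180°, 180°]: -2°

-2°


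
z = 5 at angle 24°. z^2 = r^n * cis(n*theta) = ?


r^2 = 5^2 = 25
n*theta = 2*24° = 48° = 48° (mod 360)
a = 25*cos(48°) = 16.7283
b = 25*sin(48°) = 18.5786

25 cis(48°) = 16.7283 + 18.5786i


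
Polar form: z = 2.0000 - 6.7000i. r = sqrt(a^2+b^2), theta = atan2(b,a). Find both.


r = sqrt(4+44.89) = sqrt(48.89) = 6.9921
theta = atan2(-6.7, 2) = -73.3792 degrees

r = 6.9921, theta = -73.3792 degrees


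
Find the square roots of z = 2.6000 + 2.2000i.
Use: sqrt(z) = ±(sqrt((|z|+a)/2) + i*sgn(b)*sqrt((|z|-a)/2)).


|z| = sqrt(6.76+4.84) = 3.4059
sqrt((|z|+a)/2) = sqrt((3.4059+2.6)/2) = sqrt(3.0029) = 1.7329
sqrt((|z|-a)/2) = sqrt((3.4059-2.6)/2) = sqrt(0.4029) = 0.6348

±(1.7329 + 0.6348i) i.e. 1.7329 + 0.6348i and -1.7329 - 0.6348i


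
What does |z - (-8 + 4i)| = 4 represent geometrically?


|z - z0| = r is a circle with center z0 and radius r.
Center = (-8, 4), radius = 4

Circle with center (-8, 4) and radius 4


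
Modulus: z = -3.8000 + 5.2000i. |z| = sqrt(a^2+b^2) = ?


|z| = sqrt((-3.8)^2 + 5.2^2) = sqrt(14.44 + 27.04) = sqrt(41.48) = 6.4405

|z| = 6.4405


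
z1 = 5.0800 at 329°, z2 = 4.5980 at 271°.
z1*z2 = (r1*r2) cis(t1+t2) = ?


r = 5.0800 * 4.5980 = 23.3578
theta = 329° + 271° = 600° = 240° (mod 360)

23.3578 cis(240°)


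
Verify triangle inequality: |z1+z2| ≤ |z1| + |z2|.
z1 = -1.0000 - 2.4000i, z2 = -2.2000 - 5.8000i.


|z1| = sqrt((-1)^2 + (-2.4)^2) = sqrt(6.76) = 2.6000
|z2| = sqrt((-2.2)^2 + (-5.8)^2) = sqrt(38.48) = 6.2032
z1+z2 = -3.2000 - 8.2000i
|z1+z2| = sqrt(77.48) = 8.8023
|z1|+|z2| = 2.6000 + 6.2032 = 8.8032

|z1+z2| = 8.8023 ≤ |z1|+|z2| = 8.8032 (verified)


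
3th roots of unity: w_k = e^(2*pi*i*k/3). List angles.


The 3th roots of unity are cis(360k/3°) for k=0..2
Angle step = 360/3 = 120°
Primitive root: cis(120°)
Primitive root = -0.5000 + 0.8660i

3 roots at angles: 0°, 120°, 240°


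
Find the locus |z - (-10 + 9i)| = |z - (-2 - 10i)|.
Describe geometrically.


Equal distances means the locus is the perpendicular bisector of z1 and z2.
Midpoint = ((-10+(-2))/2, (9+(-10))/2) = (-6.0000, -0.5000)

Perpendicular bisector through (-6.0000, -0.5000)


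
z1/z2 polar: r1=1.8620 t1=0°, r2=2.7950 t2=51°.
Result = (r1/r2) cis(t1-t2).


r = 1.8620 / 2.7950 = 0.6662
theta = 0° - 51° = -51° = 309° (mod 360)

0.6662 cis(309°)


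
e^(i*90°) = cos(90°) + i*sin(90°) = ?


cos(90°) = 0
sin(90°) = 1.0000

e^(i*90°) = 0 + 1.0000i


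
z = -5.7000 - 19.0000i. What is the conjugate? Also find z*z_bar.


z_bar = -5.7000 + 19.0000i
z*z_bar = (-5.7)^2 + (-19)^2 = 32.49 + 361 = 393.49

z_bar = -5.7000 + 19.0000i, z*z_bar = 393.49


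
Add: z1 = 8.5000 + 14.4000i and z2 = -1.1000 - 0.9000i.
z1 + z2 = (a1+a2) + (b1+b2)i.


Real: 8.5 - 1.1 = 7.4
Imag: 14.4 - 0.9 = 13.5

7.4000 + 13.5000i


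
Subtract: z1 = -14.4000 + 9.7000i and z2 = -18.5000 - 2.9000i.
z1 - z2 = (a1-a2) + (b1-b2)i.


Real: -14.4 + 18.5 = 4.1
Imag: 9.7 + 2.9 = 12.6

4.1000 + 12.6000i


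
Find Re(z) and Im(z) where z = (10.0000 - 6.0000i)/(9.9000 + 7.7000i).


Multiply by conjugate: (10.0000 - 6.0000i)(9.9000 - 7.7000i) / (9.9^2 + 7.7^2)
Numerator real = 10*9.9 - (6)*7.7 = 52.8
Numerator imag = -6*9.9 - 10*7.7 = -136.4
Denominator = 157.3
Re(z) = 52.8/157.3 = 0.3357
Im(z) = -136.4/157.3 = -0.8671

Re(z) = 0.3357, Im(z) = -0.8671


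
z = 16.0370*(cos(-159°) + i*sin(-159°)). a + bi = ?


a = 16.0370*cos(-159°) = 16.0370*(-0.93358) = -14.9718
b = 16.0370*sin(-159°) = 16.0370*(-0.358368) = -5.7471

-14.9718 - 5.7471i


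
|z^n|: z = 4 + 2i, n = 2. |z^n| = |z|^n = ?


|z| = sqrt(16+4) = sqrt(20) = 4.4721
|z^2| = |z|^2 = (sqrt(20))^2 = 20

|z^2| = 20


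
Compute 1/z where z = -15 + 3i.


|z|^2 = 225+9 = 234
1/z = (-15 - 3i)/234

1/z = -0.0641 - 0.0128i


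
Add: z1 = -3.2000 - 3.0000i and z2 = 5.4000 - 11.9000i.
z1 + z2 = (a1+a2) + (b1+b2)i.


Real: -3.2 + 5.4 = 2.2
Imag: -3 - 11.9 = -14.9

2.2000 - 14.9000i


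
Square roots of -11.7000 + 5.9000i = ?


|z| = sqrt(136.89+34.81) = 13.1034
sqrt((|z|+a)/2) = sqrt((13.1034+(-11.7))/2) = sqrt(0.7017) = 0.8377
sqrt((|z|-a)/2) = sqrt((13.1034-(-11.7))/2) = sqrt(12.4017) = 3.5216

±(0.8377 + 3.5216i) i.e. 0.8377 + 3.5216i and -0.8377 - 3.5216i


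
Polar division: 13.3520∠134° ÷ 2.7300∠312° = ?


r = 13.3520 / 2.7300 = 4.8908
theta = 134° - 312° = -178° = 182° (mod 360)

4.8908 cis(182°)


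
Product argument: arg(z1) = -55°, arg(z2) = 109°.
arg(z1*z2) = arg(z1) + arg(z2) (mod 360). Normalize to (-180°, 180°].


arg(z1*z2) = -55° + 109° = 54°
Normalized to (-180°, 180°]: 54°

54°


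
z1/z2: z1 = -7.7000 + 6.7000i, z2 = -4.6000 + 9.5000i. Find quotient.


Conjugate of z2 = -4.6000 - 9.5000i
Numerator: (-7.7000 + 6.7000i)(-4.6000 - 9.5000i) = 99.0700 + 42.3300i
Denominator: (-4.6)^2 + 9.5^2 = 111.41
Result = (99.0700 + 42.3300i)/111.41

0.8892 + 0.3799i


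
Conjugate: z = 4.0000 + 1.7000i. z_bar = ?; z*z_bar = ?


z_bar = 4.0000 - 1.7000i
z*z_bar = 4^2 + 1.7^2 = 16 + 2.89 = 18.89

z_bar = 4.0000 - 1.7000i, z*z_bar = 18.89


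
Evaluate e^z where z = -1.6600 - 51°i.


e^-1.6600 = 0.19014
cos(-51°) = 0.6293
sin(-51°) = -0.7771
Real = 0.19014*0.6293 = 0.1197
Imag = 0.19014*(-0.7771) = -0.1478

0.1197 - 0.1478i


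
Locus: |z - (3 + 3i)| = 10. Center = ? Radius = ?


|z - z0| = r is a circle with center z0 and radius r.
Center = (3, 3), radius = 10

Circle with center (3, 3) and radius 10


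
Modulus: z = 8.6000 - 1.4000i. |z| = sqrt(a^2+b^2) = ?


|z| = sqrt(8.6^2 + (-1.4)^2) = sqrt(73.96 + 1.96) = sqrt(75.92) = 8.7132

|z| = 8.7132


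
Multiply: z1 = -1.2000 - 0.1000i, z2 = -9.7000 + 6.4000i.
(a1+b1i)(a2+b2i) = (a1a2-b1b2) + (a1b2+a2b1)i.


Real = -1.2*(-9.7) - (-0.1)*6.4 = 11.64 - (-0.64) = 12.28
Imag = -1.2*6.4 - (9.7)*(-0.1) = -7.68 + 0.97 = -6.71

12.2800 - 6.7100i


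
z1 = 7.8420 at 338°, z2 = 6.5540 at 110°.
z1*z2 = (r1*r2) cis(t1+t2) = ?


r = 7.8420 * 6.5540 = 51.3965
theta = 338° + 110° = 448° = 88° (mod 360)

51.3965 cis(88°)


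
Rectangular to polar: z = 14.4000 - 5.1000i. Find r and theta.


r = sqrt(207.36+26.01) = sqrt(233.37) = 15.2765
theta = atan2(-5.1, 14.4) = -19.5024 degrees

r = 15.2765, theta = -19.5024 degrees


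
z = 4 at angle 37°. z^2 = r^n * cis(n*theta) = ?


r^2 = 4^2 = 16
n*theta = 2*37° = 74° = 74° (mod 360)
a = 16*cos(74°) = 4.4102
b = 16*sin(74°) = 15.3802

16 cis(74°) = 4.4102 + 15.3802i


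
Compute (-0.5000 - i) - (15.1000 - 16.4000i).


Real: -0.5 - 15.1 = -15.6
Imag: -1 + 16.4 = 15.4

-15.6000 + 15.4000i


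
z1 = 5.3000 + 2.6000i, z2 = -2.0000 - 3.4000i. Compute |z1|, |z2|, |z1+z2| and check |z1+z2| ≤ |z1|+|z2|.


|z1| = sqrt(5.3^2 + 2.6^2) = sqrt(34.85) = 5.9034
|z2| = sqrt((-2)^2 + (-3.4)^2) = sqrt(15.56) = 3.9446
z1+z2 = 3.3000 - 0.8000i
|z1+z2| = sqrt(11.53) = 3.3956
|z1|+|z2| = 5.9034 + 3.9446 = 9.8480

|z1+z2| = 3.3956 ≤ |z1|+|z2| = 9.8480 (verified)


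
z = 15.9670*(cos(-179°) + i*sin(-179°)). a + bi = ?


a = 15.9670*cos(-179°) = 15.9670*(-0.99985) = -15.9646
b = 15.9670*sin(-179°) = 15.9670*(-0.017452) = -0.2787

-15.9646 - 0.2787i


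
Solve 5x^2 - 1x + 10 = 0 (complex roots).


disc = (-1)^2 - 4*5*10 = 1 - 200 = -199
sqrt(|disc|) = sqrt(199) = 14.1067
Real part = 1/(2*5) = 0.1000
Imag part = 14.1067/(2*5) = 1.4107

0.1000 ± 1.4107i


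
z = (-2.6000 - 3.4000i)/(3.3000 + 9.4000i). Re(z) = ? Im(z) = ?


Multiply by conjugate: (-2.6000 - 3.4000i)(3.3000 - 9.4000i) / (3.3^2 + 9.4^2)
Numerator real = -2.6*3.3 - (3.4)*9.4 = -40.54
Numerator imag = -3.4*3.3 - (-2.6)*9.4 = 13.22
Denominator = 99.25
Re(z) = -40.54/99.25 = -0.4085
Im(z) = 13.22/99.25 = 0.1332

Re(z) = -0.4085, Im(z) = 0.1332


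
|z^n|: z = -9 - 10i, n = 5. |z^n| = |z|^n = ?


|z| = sqrt(81+100) = sqrt(181) = 13.4536
|z^5| = |z|^5 = (sqrt(181))^5 = 181^2 * sqrt(181) = 32761*sqrt(181)

|z^5| = 32761*sqrt(181) ≈ 440754.1774


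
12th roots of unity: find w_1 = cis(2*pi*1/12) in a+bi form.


Angle = 360*1/12 = 30°
a = cos(30°) = 0.8660
b = sin(30°) = 0.5000

0.8660 + 0.5000i


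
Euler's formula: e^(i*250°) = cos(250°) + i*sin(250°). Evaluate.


cos(250°) = -0.3420
sin(250°) = -0.9397

e^(i*250°) = -0.3420 - 0.9397i


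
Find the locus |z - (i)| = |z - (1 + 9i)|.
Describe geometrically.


Equal distances means the locus is the perpendicular bisector of z1 and z2.
Midpoint = ((0+1)/2, (1+9)/2) = (0.5000, 5.0000)

Perpendicular bisector through (0.5000, 5.0000)


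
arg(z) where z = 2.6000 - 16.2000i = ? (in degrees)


Re = 2.6, Im = -16.2
arg = atan2(-16.2, 2.6) = -80.8821 degrees

arg(z) = -80.8821 degrees


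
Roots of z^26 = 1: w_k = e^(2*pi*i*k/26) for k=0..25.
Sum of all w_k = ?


The sum of all 26th roots of unity is 0.
Geometric series: (1 - w^26)/(1 - w) = (1-1)/(1-w) = 0 since w^26 = 1, w ≠ 1.
Alternatively: coefficient of z^25 in z^26 - 1 is 0.

0


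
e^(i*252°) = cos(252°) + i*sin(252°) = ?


cos(252°) = -0.3090
sin(252°) = -0.9511

e^(i*252°) = -0.3090 - 0.9511i


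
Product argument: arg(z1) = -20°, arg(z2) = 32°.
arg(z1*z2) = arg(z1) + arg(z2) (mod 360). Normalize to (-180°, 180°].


arg(z1*z2) = -20° + 32° = 12°
Normalized to (-180°, 180°]: 12°

12°


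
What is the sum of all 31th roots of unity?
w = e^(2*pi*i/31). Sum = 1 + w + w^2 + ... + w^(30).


The sum of all 31th roots of unity is 0.
Geometric series: (1 - w^31)/(1 - w) = (1-1)/(1-w) = 0 since w^31 = 1, w ≠ 1.
Alternatively: coefficient of z^30 in z^31 - 1 is 0.

0


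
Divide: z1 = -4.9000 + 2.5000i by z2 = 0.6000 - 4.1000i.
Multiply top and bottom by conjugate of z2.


Conjugate of z2 = 0.6000 + 4.1000i
Numerator: (-4.9000 + 2.5000i)(0.6000 + 4.1000i) = -13.1900 - 18.5900i
Denominator: 0.6^2 + (-4.1)^2 = 17.17
Result = (-13.1900 - 18.5900i)/17.17

-0.7682 - 1.0827i


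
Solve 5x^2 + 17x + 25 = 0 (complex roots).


disc = 17^2 - 4*5*25 = 289 - 500 = -211
sqrt(|disc|) = sqrt(211) = 14.5258
Real part = -17/(2*5) = -1.7000
Imag part = 14.5258/(2*5) = 1.4526

-1.7000 ± 1.4526i


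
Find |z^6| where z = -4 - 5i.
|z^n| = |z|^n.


|z| = sqrt(16+25) = sqrt(41) = 6.4031
|z^6| = |z|^6 = (sqrt(41))^6 = 41^3 = 68921

|z^6| = 68921


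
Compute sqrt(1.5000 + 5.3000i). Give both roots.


|z| = sqrt(2.25+28.09) = 5.5082
sqrt((|z|+a)/2) = sqrt((5.5082+1.5)/2) = sqrt(3.5041) = 1.8719
sqrt((|z|-a)/2) = sqrt((5.5082-1.5)/2) = sqrt(2.0041) = 1.4157

±(1.8719 + 1.4157i) i.e. 1.8719 + 1.4157i and -1.8719 - 1.4157i


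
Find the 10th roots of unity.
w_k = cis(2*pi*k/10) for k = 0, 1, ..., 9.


The 10th roots of unity are cis(360k/10°) for k=0..9
Angle step = 360/10 = 36°
Primitive root: cis(36°)
Primitive root = 0.8090 + 0.5878i

10 roots at angles: 0°, 36°, 72°, 108°, 144°, 180°, 216°, 252°, 288°, 324°


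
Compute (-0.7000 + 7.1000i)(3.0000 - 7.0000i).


Real = -0.7*3 - 7.1*(-7) = -2.1 - (-49.7) = 47.6
Imag = -0.7*(-7) + 3*7.1 = 4.9 + 21.3 = 26.2

47.6000 + 26.2000i


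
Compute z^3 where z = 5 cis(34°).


r^3 = 5^3 = 125
n*theta = 3*34° = 102° = 102° (mod 360)
a = 125*cos(102°) = -25.9890
b = 125*sin(102°) = 122.2685

125 cis(102°) = -25.9890 + 122.2685i


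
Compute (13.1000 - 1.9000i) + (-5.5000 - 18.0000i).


Real: 13.1 - 5.5 = 7.6
Imag: -1.9 - 18 = -19.9

7.6000 - 19.9000i


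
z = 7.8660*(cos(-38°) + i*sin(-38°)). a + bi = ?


a = 7.8660*cos(-38°) = 7.8660*0.78801 = 6.1985
b = 7.8660*sin(-38°) = 7.8660*(-0.61566) = -4.8428

6.1985 - 4.8428i


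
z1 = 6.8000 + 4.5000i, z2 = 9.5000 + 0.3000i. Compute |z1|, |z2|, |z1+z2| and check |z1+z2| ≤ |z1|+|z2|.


|z1| = sqrt(6.8^2 + 4.5^2) = sqrt(66.49) = 8.1541
|z2| = sqrt(9.5^2 + 0.3^2) = sqrt(90.34) = 9.5047
z1+z2 = 16.3000 + 4.8000i
|z1+z2| = sqrt(288.73) = 16.9921
|z1|+|z2| = 8.1541 + 9.5047 = 17.6588

|z1+z2| = 16.9921 ≤ |z1|+|z2| = 17.6588 (verified)


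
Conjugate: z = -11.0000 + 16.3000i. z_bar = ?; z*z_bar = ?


z_bar = -11.0000 - 16.3000i
z*z_bar = (-11)^2 + 16.3^2 = 121 + 265.69 = 386.69

z_bar = -11.0000 - 16.3000i, z*z_bar = 386.69


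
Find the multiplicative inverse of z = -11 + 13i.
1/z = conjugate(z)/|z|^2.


|z|^2 = 121+169 = 290
1/z = (-11 - 13i)/290

1/z = -0.0379 - 0.0448i


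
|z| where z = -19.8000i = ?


|z| = sqrt(0^2 + (-19.8)^2) = sqrt(0 + 392.04) = sqrt(392.04) = 19.8000

|z| = 19.8000


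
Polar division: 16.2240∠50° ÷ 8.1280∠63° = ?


r = 16.2240 / 8.1280 = 1.9961
theta = 50° - 63° = -13° = 347° (mod 360)

1.9961 cis(347°)


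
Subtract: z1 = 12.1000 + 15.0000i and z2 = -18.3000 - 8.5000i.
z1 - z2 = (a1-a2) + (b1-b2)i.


Real: 12.1 + 18.3 = 30.4
Imag: 15 + 8.5 = 23.5

30.4000 + 23.5000i


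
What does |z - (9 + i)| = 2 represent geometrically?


|z - z0| = r is a circle with center z0 and radius r.
Center = (9, 1), radius = 2

Circle with center (9, 1) and radius 2


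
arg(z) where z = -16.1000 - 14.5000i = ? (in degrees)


Re = -16.1, Im = -14.5
arg = atan2(-14.5, -16.1) = -137.9931 degrees

arg(z) = -137.9931 degrees


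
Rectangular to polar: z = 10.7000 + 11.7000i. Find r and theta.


r = sqrt(114.49+136.89) = sqrt(251.38) = 15.8550
theta = atan2(11.7, 10.7) = 47.5562 degrees

r = 15.8550, theta = 47.5562 degrees


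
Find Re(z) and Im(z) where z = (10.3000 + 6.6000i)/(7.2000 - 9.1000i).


Multiply by conjugate: (10.3000 + 6.6000i)(7.2000 + 9.1000i) / (7.2^2 + (-9.1)^2)
Numerator real = 10.3*7.2 + 6.6*(-9.1) = 14.1
Numerator imag = 6.6*7.2 - 10.3*(-9.1) = 141.25
Denominator = 134.65
Re(z) = 14.1/134.65 = 0.1047
Im(z) = 141.25/134.65 = 1.0490

Re(z) = 0.1047, Im(z) = 1.0490


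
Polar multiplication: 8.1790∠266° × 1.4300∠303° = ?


r = 8.1790 * 1.4300 = 11.6960
theta = 266° + 303° = 569° = 209° (mod 360)

11.6960 cis(209°)


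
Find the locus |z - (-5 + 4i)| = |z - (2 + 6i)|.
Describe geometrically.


Equal distances means the locus is the perpendicular bisector of z1 and z2.
Midpoint = ((-5+2)/2, (4+6)/2) = (-1.5000, 5.0000)

Perpendicular bisector through (-1.5000, 5.0000)


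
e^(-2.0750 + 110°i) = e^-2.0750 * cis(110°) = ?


e^-2.0750 = 0.12556
cos(110°) = -0.342
sin(110°) = 0.9397
Real = 0.12556*(-0.342) = -0.0429
Imag = 0.12556*0.9397 = 0.1180

-0.0429 + 0.1180i


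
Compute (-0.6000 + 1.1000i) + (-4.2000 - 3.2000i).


Real: -0.6 - 4.2 = -4.8
Imag: 1.1 - 3.2 = -2.1

-4.8000 - 2.1000i


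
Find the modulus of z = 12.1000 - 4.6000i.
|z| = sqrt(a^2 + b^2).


|z| = sqrt(12.1^2 + (-4.6)^2) = sqrt(146.41 + 21.16) = sqrt(167.57) = 12.9449

|z| = 12.9449


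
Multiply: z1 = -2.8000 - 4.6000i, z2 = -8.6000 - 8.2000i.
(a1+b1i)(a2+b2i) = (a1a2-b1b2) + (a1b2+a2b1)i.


Real = -2.8*(-8.6) - (-4.6)*(-8.2) = 24.08 - 37.72 = -13.64
Imag = -2.8*(-8.2) - (8.6)*(-4.6) = 22.96 + 39.56 = 62.52

-13.6400 + 62.5200i


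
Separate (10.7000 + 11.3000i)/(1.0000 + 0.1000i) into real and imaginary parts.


Multiply by conjugate: (10.7000 + 11.3000i)(1.0000 - 0.1000i) / (1^2 + 0.1^2)
Numerator real = 10.7*1 + 11.3*0.1 = 11.83
Numerator imag = 11.3*1 - 10.7*0.1 = 10.23
Denominator = 1.01
Re(z) = 11.83/1.01 = 11.7129
Im(z) = 10.23/1.01 = 10.1287

Re(z) = 11.7129, Im(z) = 10.1287


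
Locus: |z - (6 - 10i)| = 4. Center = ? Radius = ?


|z - z0| = r is a circle with center z0 and radius r.
Center = (6, -10), radius = 4

Circle with center (6, -10) and radius 4


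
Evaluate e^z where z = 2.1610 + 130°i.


e^2.1610 = 8.6798
cos(130°) = -0.64279
sin(130°) = 0.76604
Real = 8.6798*(-0.64279) = -5.5793
Imag = 8.6798*0.76604 = 6.6491

-5.5793 + 6.6491i


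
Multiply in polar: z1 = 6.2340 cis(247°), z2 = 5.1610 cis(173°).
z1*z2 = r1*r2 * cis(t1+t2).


r = 6.2340 * 5.1610 = 32.1737
theta = 247° + 173° = 420° = 60° (mod 360)

32.1737 cis(60°)


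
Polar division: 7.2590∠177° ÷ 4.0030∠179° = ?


r = 7.2590 / 4.0030 = 1.8134
theta = 177° - 179° = -2° = 358° (mod 360)

1.8134 cis(358°)


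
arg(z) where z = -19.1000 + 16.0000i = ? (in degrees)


Re = -19.1, Im = 16
arg = atan2(16, -19.1) = 140.0472 degrees

arg(z) = 140.0472 degrees


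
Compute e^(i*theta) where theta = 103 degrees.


cos(103°) = -0.2250
sin(103°) = 0.9744

e^(i*103°) = -0.2250 + 0.9744i


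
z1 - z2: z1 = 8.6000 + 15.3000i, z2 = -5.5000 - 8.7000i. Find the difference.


Real: 8.6 + 5.5 = 14.1
Imag: 15.3 + 8.7 = 24

14.1000 + 24.0000i


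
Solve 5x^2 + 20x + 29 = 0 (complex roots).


disc = 20^2 - 4*5*29 = 400 - 580 = -180
sqrt(|disc|) = sqrt(180) = 13.4164
Real part = -20/(2*5) = -2.0000
Imag part = 13.4164/(2*5) = 1.3416

-2.0000 ± 1.3416i


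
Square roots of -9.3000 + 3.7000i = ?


|z| = sqrt(86.49+13.69) = 10.0090
sqrt((|z|+a)/2) = sqrt((10.0090+(-9.3))/2) = sqrt(0.3545) = 0.5954
sqrt((|z|-a)/2) = sqrt((10.0090-(-9.3))/2) = sqrt(9.6545) = 3.1072

±(0.5954 + 3.1072i) i.e. 0.5954 + 3.1072i and -0.5954 - 3.1072i


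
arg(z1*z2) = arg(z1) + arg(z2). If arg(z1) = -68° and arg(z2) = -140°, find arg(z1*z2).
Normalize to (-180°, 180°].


arg(z1*z2) = -68° - 140° = -208°
Normalized to (-180°, 180°]: 152°

152°


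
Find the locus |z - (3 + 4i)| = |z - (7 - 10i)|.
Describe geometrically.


Equal distances means the locus is the perpendicular bisector of z1 and z2.
Midpoint = ((3+7)/2, (4+(-10))/2) = (5.0000, -3.0000)

Perpendicular bisector through (5.0000, -3.0000)


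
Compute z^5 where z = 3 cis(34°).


r^5 = 3^5 = 243
n*theta = 5*34° = 170° = 170° (mod 360)
a = 243*cos(170°) = -239.3083
b = 243*sin(170°) = 42.1965

243 cis(170°) = -239.3083 + 42.1965i


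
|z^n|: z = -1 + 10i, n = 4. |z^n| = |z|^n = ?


|z| = sqrt(1+100) = sqrt(101) = 10.0499
|z^4| = |z|^4 = (sqrt(101))^4 = 101^2 = 10201

|z^4| = 10201


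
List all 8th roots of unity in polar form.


The 8th roots of unity are cis(360k/8°) for k=0..7
Angle step = 360/8 = 45°
Primitive root: cis(45°)
Primitive root = 0.7071 + 0.7071i

8 roots at angles: 0°, 45°, 90°, 135°, 180°, 225°, 270°, 315°


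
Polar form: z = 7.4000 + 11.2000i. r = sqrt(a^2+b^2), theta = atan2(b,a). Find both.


r = sqrt(54.76+125.44) = sqrt(180.2) = 13.4239
theta = atan2(11.2, 7.4) = 56.5467 degrees

r = 13.4239, theta = 56.5467 degrees


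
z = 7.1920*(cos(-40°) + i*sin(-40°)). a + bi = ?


a = 7.1920*cos(-40°) = 7.1920*0.76604 = 5.5094
b = 7.1920*sin(-40°) = 7.1920*(-0.64279) = -4.6229

5.5094 - 4.6229i


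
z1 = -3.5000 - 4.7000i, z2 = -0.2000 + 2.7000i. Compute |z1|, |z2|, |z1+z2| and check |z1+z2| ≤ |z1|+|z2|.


|z1| = sqrt((-3.5)^2 + (-4.7)^2) = sqrt(34.34) = 5.8600
|z2| = sqrt((-0.2)^2 + 2.7^2) = sqrt(7.33) = 2.7074
z1+z2 = -3.7000 - 2.0000i
|z1+z2| = sqrt(17.69) = 4.2059
|z1|+|z2| = 5.8600 + 2.7074 = 8.5674

|z1+z2| = 4.2059 ≤ |z1|+|z2| = 8.5674 (verified)


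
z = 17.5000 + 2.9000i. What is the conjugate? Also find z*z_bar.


z_bar = 17.5000 - 2.9000i
z*z_bar = 17.5^2 + 2.9^2 = 306.25 + 8.41 = 314.66

z_bar = 17.5000 - 2.9000i, z*z_bar = 314.66


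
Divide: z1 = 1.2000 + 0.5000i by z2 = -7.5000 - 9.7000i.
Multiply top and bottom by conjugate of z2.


Conjugate of z2 = -7.5000 + 9.7000i
Numerator: (1.2000 + 0.5000i)(-7.5000 + 9.7000i) = -13.8500 + 7.8900i
Denominator: (-7.5)^2 + (-9.7)^2 = 150.34
Result = (-13.8500 + 7.8900i)/150.34

-0.0921 + 0.0525i


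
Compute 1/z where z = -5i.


|z|^2 = 0+25 = 25
1/z = (0 + 5i)/25

1/z = 0 + 0.2000i


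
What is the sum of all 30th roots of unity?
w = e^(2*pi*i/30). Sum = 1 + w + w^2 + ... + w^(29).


The sum of all 30th roots of unity is 0.
Geometric series: (1 - w^30)/(1 - w) = (1-1)/(1-w) = 0 since w^30 = 1, w ≠ 1.
Alternatively: coefficient of z^29 in z^30 - 1 is 0.

0


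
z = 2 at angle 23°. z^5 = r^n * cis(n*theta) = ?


r^5 = 2^5 = 32
n*theta = 5*23° = 115° = 115° (mod 360)
a = 32*cos(115°) = -13.5238
b = 32*sin(115°) = 29.0018

32 cis(115°) = -13.5238 + 29.0018i


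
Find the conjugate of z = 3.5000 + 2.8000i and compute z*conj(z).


z_bar = 3.5000 - 2.8000i
z*z_bar = 3.5^2 + 2.8^2 = 12.25 + 7.84 = 20.09

z_bar = 3.5000 - 2.8000i, z*z_bar = 20.09


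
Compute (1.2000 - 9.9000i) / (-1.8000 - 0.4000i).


Conjugate of z2 = -1.8000 + 0.4000i
Numerator: (1.2000 - 9.9000i)(-1.8000 + 0.4000i) = 1.8000 + 18.3000i
Denominator: (-1.8)^2 + (-0.4)^2 = 3.4
Result = (1.8000 + 18.3000i)/3.4

0.5294 + 5.3824i


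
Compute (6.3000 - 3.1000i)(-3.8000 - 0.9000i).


Real = 6.3*(-3.8) - (-3.1)*(-0.9) = -23.94 - 2.79 = -26.73
Imag = 6.3*(-0.9) - (3.8)*(-3.1) = -5.67 + 11.78 = 6.11

-26.7300 + 6.1100i


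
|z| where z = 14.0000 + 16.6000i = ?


|z| = sqrt(14^2 + 16.6^2) = sqrt(196 + 275.56) = sqrt(471.56) = 21.7154

|z| = 21.7154


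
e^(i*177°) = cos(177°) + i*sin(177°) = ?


cos(177°) = -0.9986
sin(177°) = 0.0523

e^(i*177°) = -0.9986 + 0.0523i


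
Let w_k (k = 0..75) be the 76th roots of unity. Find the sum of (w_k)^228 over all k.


The roots are w_k = w^k with w = e^(2*pi*i/76), and (w^k)^228 = (w^228)^k.
So S = 1 + u + u^2 + ... + u^(75) with u = w^228.
228 = 3*76 + 0, so 228 is a multiple of 76 and u = (w^76)^3 = 1.
Every one of the 76 terms equals 1: S = 76

S = 76


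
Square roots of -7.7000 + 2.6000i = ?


|z| = sqrt(59.29+6.76) = 8.1271
sqrt((|z|+a)/2) = sqrt((8.1271+(-7.7))/2) = sqrt(0.2136) = 0.4621
sqrt((|z|-a)/2) = sqrt((8.1271-(-7.7))/2) = sqrt(7.9136) = 2.8131

±(0.4621 + 2.8131i) i.e. 0.4621 + 2.8131i and -0.4621 - 2.8131i


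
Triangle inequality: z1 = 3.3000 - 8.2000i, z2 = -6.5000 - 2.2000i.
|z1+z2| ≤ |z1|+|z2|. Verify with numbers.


|z1| = sqrt(3.3^2 + (-8.2)^2) = sqrt(78.13) = 8.8391
|z2| = sqrt((-6.5)^2 + (-2.2)^2) = sqrt(47.09) = 6.8622
z1+z2 = -3.2000 - 10.4000i
|z1+z2| = sqrt(118.4) = 10.8812
|z1|+|z2| = 8.8391 + 6.8622 = 15.7013

|z1+z2| = 10.8812 ≤ |z1|+|z2| = 15.7013 (verified)


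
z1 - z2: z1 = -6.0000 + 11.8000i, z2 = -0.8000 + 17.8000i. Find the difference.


Real: -6 + 0.8 = -5.2
Imag: 11.8 - 17.8 = -6

-5.2000 - 6.0000i


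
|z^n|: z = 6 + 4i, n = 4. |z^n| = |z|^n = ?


|z| = sqrt(36+16) = sqrt(52) = 7.2111
|z^4| = |z|^4 = (sqrt(52))^4 = 52^2 = 2704

|z^4| = 2704


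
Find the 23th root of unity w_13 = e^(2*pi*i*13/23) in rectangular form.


Angle = 360*13/23 = 203.4783°
a = cos(203.4783°) = -0.9172
b = sin(203.4783°) = -0.3984

-0.9172 - 0.3984i


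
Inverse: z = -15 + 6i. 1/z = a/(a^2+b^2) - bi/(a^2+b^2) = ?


|z|^2 = 225+36 = 261
1/z = (-15 - 6i)/261

1/z = -0.0575 - 0.0230i


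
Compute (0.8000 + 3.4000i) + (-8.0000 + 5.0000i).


Real: 0.8 - 8 = -7.2
Imag: 3.4 + 5 = 8.4

-7.2000 + 8.4000i


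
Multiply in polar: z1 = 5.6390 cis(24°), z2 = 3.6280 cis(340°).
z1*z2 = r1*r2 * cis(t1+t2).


r = 5.6390 * 3.6280 = 20.4583
theta = 24° + 340° = 364° = 4° (mod 360)

20.4583 cis(4°)


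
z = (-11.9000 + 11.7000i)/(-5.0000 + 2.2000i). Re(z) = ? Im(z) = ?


Multiply by conjugate: (-11.9000 + 11.7000i)(-5.0000 - 2.2000i) / ((-5)^2 + 2.2^2)
Numerator real = -11.9*(-5) + 11.7*2.2 = 85.24
Numerator imag = 11.7*(-5) - (-11.9)*2.2 = -32.32
Denominator = 29.84
Re(z) = 85.24/29.84 = 2.8566
Im(z) = -32.32/29.84 = -1.0831

Re(z) = 2.8566, Im(z) = -1.0831


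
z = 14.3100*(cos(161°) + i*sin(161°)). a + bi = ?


a = 14.3100*cos(161°) = 14.3100*(-0.94552) = -13.5304
b = 14.3100*sin(161°) = 14.3100*0.32557 = 4.6589

-13.5304 + 4.6589i


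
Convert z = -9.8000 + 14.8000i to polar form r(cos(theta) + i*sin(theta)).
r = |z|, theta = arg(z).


r = sqrt(96.04+219.04) = sqrt(315.08) = 17.7505
theta = atan2(14.8, -9.8) = 123.5110 degrees

r = 17.7505, theta = 123.5110 degrees


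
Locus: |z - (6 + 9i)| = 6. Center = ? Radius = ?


|z - z0| = r is a circle with center z0 and radius r.
Center = (6, 9), radius = 6

Circle with center (6, 9) and radius 6


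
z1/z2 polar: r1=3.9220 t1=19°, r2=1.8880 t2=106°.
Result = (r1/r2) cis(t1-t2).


r = 3.9220 / 1.8880 = 2.0773
theta = 19° - 106° = -87° = 273° (mod 360)

2.0773 cis(273°)


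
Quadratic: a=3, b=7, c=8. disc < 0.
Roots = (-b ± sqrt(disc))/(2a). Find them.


disc = 7^2 - 4*3*8 = 49 - 96 = -47
sqrt(|disc|) = sqrt(47) = 6.8557
Real part = -7/(2*3) = -1.1667
Imag part = 6.8557/(2*3) = 1.1426

-1.1667 ± 1.1426i


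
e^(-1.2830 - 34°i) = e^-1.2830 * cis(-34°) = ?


e^-1.2830 = 0.2772
cos(-34°) = 0.829
sin(-34°) = -0.5592
Real = 0.2772*0.829 = 0.2298
Imag = 0.2772*(-0.5592) = -0.1550

0.2298 - 0.1550i


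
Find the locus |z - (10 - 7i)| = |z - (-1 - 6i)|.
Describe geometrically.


Equal distances means the locus is the perpendicular bisector of z1 and z2.
Midpoint = ((10+(-1))/2, (-7+(-6))/2) = (4.5000, -6.5000)

Perpendicular bisector through (4.5000, -6.5000)


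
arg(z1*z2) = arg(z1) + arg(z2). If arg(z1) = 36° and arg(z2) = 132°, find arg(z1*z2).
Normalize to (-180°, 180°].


arg(z1*z2) = 36° + 132° = 168°
Normalized to (-180°, 180°]: 168°

168°


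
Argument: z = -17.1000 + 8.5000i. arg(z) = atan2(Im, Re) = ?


Re = -17.1, Im = 8.5
arg = atan2(8.5, -17.1) = 153.5691 degrees

arg(z) = 153.5691 degrees


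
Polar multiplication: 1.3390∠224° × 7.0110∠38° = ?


r = 1.3390 * 7.0110 = 9.3877
theta = 224° + 38° = 262° = 262° (mod 360)

9.3877 cis(262°)


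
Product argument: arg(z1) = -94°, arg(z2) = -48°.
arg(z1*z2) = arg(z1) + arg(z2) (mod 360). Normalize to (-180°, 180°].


arg(z1*z2) = -94° - 48° = -142°
Normalized to (-180°, 180°]: -142°

-142°


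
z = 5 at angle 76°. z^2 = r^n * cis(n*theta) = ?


r^2 = 5^2 = 25
n*theta = 2*76° = 152° = 152° (mod 360)
a = 25*cos(152°) = -22.0737
b = 25*sin(152°) = 11.7368

25 cis(152°) = -22.0737 + 11.7368i


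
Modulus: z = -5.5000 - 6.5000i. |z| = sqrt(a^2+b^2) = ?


|z| = sqrt((-5.5)^2 + (-6.5)^2) = sqrt(30.25 + 42.25) = sqrt(72.5) = 8.5147

|z| = 8.5147


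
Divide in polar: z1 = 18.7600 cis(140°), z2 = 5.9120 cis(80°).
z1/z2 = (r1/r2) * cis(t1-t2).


r = 18.7600 / 5.9120 = 3.1732
theta = 140° - 80° = 60° = 60° (mod 360)

3.1732 cis(60°)


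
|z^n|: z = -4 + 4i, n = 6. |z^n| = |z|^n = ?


|z| = sqrt(16+16) = sqrt(32) = 5.6569
|z^6| = |z|^6 = (sqrt(32))^6 = 32^3 = 32768

|z^6| = 32768


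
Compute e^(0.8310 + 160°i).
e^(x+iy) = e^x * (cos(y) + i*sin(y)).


e^0.8310 = 2.2956
cos(160°) = -0.9397
sin(160°) = 0.342
Real = 2.2956*(-0.9397) = -2.1572
Imag = 2.2956*0.342 = 0.7851

-2.1572 + 0.7851i


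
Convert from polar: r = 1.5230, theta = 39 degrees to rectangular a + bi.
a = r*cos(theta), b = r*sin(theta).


a = 1.5230*cos(39°) = 1.5230*0.77715 = 1.1836
b = 1.5230*sin(39°) = 1.5230*0.62932 = 0.9585

1.1836 + 0.9585i


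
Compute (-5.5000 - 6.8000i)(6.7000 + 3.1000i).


Real = -5.5*6.7 - (-6.8)*3.1 = -36.85 - (-21.08) = -15.77
Imag = -5.5*3.1 + 6.7*(-6.8) = -17.05 - (45.56) = -62.61

-15.7700 - 62.6100i


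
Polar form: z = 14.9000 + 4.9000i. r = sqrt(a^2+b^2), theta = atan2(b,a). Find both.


r = sqrt(222.01+24.01) = sqrt(246.02) = 15.6850
theta = atan2(4.9, 14.9) = 18.2039 degrees

r = 15.6850, theta = 18.2039 degrees


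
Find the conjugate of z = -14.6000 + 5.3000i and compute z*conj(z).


z_bar = -14.6000 - 5.3000i
z*z_bar = (-14.6)^2 + 5.3^2 = 213.16 + 28.09 = 241.25

z_bar = -14.6000 - 5.3000i, z*z_bar = 241.25


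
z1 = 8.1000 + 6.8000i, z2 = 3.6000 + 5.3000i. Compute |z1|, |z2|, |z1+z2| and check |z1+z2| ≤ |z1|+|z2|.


|z1| = sqrt(8.1^2 + 6.8^2) = sqrt(111.85) = 10.5759
|z2| = sqrt(3.6^2 + 5.3^2) = sqrt(41.05) = 6.4070
z1+z2 = 11.7000 + 12.1000i
|z1+z2| = sqrt(283.3) = 16.8315
|z1|+|z2| = 10.5759 + 6.4070 = 16.9829

|z1+z2| = 16.8315 ≤ |z1|+|z2| = 16.9829 (verified)


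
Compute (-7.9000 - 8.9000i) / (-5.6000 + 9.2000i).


Conjugate of z2 = -5.6000 - 9.2000i
Numerator: (-7.9000 - 8.9000i)(-5.6000 - 9.2000i) = -37.6400 + 122.5200i
Denominator: (-5.6)^2 + 9.2^2 = 116
Result = (-37.6400 + 122.5200i)/116

-0.3245 + 1.0562i


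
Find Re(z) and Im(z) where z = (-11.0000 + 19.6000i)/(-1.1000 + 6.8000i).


Multiply by conjugate: (-11.0000 + 19.6000i)(-1.1000 - 6.8000i) / ((-1.1)^2 + 6.8^2)
Numerator real = -11*(-1.1) + 19.6*6.8 = 145.38
Numerator imag = 19.6*(-1.1) - (-11)*6.8 = 53.24
Denominator = 47.45
Re(z) = 145.38/47.45 = 3.0639
Im(z) = 53.24/47.45 = 1.1220

Re(z) = 3.0639, Im(z) = 1.1220


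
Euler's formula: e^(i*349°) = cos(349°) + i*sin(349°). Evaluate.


cos(349°) = 0.9816
sin(349°) = -0.1908

e^(i*349°) = 0.9816 - 0.1908i


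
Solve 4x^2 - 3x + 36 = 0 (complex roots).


disc = (-3)^2 - 4*4*36 = 9 - 576 = -567
sqrt(|disc|) = sqrt(567) = 23.8118
Real part = 3/(2*4) = 0.3750
Imag part = 23.8118/(2*4) = 2.9765

0.3750 ± 2.9765i


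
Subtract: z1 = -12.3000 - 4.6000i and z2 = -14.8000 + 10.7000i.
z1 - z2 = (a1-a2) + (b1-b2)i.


Real: -12.3 + 14.8 = 2.5
Imag: -4.6 - 10.7 = -15.3

2.5000 - 15.3000i


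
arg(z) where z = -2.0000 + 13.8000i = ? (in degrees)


Re = -2, Im = 13.8
arg = atan2(13.8, -2) = 98.2463 degrees

arg(z) = 98.2463 degrees


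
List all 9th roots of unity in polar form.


The 9th roots of unity are cis(360k/9°) for k=0..8
Angle step = 360/9 = 40°
Primitive root: cis(40°)
Primitive root = 0.7660 + 0.6428i

9 roots at angles: 0°, 40°, 80°, 120°, 160°, 200°, 240°, 280°, 320°


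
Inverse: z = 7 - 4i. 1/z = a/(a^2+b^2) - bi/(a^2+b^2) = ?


|z|^2 = 49+16 = 65
1/z = (7 + 4i)/65

1/z = 0.1077 + 0.0615i


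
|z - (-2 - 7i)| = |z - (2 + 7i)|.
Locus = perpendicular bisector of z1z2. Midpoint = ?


Equal distances means the locus is the perpendicular bisector of z1 and z2.
Midpoint = ((-2+2)/2, (-7+7)/2) = (0, 0)

Perpendicular bisector through (0, 0)


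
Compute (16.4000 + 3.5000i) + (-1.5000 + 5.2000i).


Real: 16.4 - 1.5 = 14.9
Imag: 3.5 + 5.2 = 8.7

14.9000 + 8.7000i


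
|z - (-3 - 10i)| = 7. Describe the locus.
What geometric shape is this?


|z - z0| = r is a circle with center z0 and radius r.
Center = (-3, -10), radius = 7

Circle with center (-3, -10) and radius 7


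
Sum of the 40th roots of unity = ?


The sum of all 40th roots of unity is 0.
Geometric series: (1 - w^40)/(1 - w) = (1-1)/(1-w) = 0 since w^40 = 1, w ≠ 1.
Alternatively: coefficient of z^39 in z^40 - 1 is 0.

0


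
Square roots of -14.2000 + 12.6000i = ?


|z| = sqrt(201.64+158.76) = 18.9842
sqrt((|z|+a)/2) = sqrt((18.9842+(-14.2))/2) = sqrt(2.3921) = 1.5466
sqrt((|z|-a)/2) = sqrt((18.9842-(-14.2))/2) = sqrt(16.5921) = 4.0733

±(1.5466 + 4.0733i) i.e. 1.5466 + 4.0733i and -1.5466 - 4.0733i


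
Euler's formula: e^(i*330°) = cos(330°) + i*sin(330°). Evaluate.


cos(330°) = 0.8660
sin(330°) = -0.5000

e^(i*330°) = 0.8660 - 0.5000i


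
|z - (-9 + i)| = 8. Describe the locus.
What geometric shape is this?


|z - z0| = r is a circle with center z0 and radius r.
Center = (-9, 1), radius = 8

Circle with center (-9, 1) and radius 8


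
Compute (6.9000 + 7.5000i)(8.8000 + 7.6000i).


Real = 6.9*8.8 - 7.5*7.6 = 60.72 - 57 = 3.72
Imag = 6.9*7.6 + 8.8*7.5 = 52.44 + 66 = 118.44

3.7200 + 118.4400i


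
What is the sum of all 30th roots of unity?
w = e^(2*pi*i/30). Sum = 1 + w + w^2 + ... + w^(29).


The sum of all 30th roots of unity is 0.
Geometric series: (1 - w^30)/(1 - w) = (1-1)/(1-w) = 0 since w^30 = 1, w ≠ 1.
Alternatively: coefficient of z^29 in z^30 - 1 is 0.

0


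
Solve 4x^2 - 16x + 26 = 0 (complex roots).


disc = (-16)^2 - 4*4*26 = 256 - 416 = -160
sqrt(|disc|) = sqrt(160) = 12.6491
Real part = 16/(2*4) = 2.0000
Imag part = 12.6491/(2*4) = 1.5811

2.0000 ± 1.5811i


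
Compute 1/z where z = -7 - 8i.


|z|^2 = 49+64 = 113
1/z = (-7 + 8i)/113

1/z = -0.0619 + 0.0708i


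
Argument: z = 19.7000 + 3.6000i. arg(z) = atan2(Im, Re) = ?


Re = 19.7, Im = 3.6
arg = atan2(3.6, 19.7) = 10.3560 degrees

arg(z) = 10.3560 degrees


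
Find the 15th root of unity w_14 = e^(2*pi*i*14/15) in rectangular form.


Angle = 360*14/15 = 336°
a = cos(336°) = 0.9135
b = sin(336°) = -0.4067

0.9135 - 0.4067i


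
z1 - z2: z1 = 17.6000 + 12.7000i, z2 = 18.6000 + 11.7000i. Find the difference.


Real: 17.6 - 18.6 = -1
Imag: 12.7 - 11.7 = 1

-1.0000 + i


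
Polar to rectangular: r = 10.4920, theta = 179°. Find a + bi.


a = 10.4920*cos(179°) = 10.4920*(-0.99985) = -10.4904
b = 10.4920*sin(179°) = 10.4920*0.01745 = 0.1831

-10.4904 + 0.1831i


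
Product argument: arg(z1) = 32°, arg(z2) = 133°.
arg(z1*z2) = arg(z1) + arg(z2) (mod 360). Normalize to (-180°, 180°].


arg(z1*z2) = 32° + 133° = 165°
Normalized to (-180°, 180°]: 165°

165°


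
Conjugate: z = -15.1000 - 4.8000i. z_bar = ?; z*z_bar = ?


z_bar = -15.1000 + 4.8000i
z*z_bar = (-15.1)^2 + (-4.8)^2 = 228.01 + 23.04 = 251.05

z_bar = -15.1000 + 4.8000i, z*z_bar = 251.05


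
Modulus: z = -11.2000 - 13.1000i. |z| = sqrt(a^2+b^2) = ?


|z| = sqrt((-11.2)^2 + (-13.1)^2) = sqrt(125.44 + 171.61) = sqrt(297.05) = 17.2351

|z| = 17.2351


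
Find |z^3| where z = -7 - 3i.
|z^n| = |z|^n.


|z| = sqrt(49+9) = sqrt(58) = 7.6158
|z^3| = |z|^3 = (sqrt(58))^3 = 58*sqrt(58)

|z^3| = 58*sqrt(58) ≈ 441.7148


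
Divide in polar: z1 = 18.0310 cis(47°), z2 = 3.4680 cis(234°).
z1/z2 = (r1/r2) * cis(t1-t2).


r = 18.0310 / 3.4680 = 5.1993
theta = 47° - 234° = -187° = 173° (mod 360)

5.1993 cis(173°)


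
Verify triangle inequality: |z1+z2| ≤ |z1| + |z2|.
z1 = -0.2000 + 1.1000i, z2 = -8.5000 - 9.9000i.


|z1| = sqrt((-0.2)^2 + 1.1^2) = sqrt(1.25) = 1.1180
|z2| = sqrt((-8.5)^2 + (-9.9)^2) = sqrt(170.26) = 13.0484
z1+z2 = -8.7000 - 8.8000i
|z1+z2| = sqrt(153.13) = 12.3746
|z1|+|z2| = 1.1180 + 13.0484 = 14.1664

|z1+z2| = 12.3746 ≤ |z1|+|z2| = 14.1664 (verified)


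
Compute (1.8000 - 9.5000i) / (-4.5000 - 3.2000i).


Conjugate of z2 = -4.5000 + 3.2000i
Numerator: (1.8000 - 9.5000i)(-4.5000 + 3.2000i) = 22.3000 + 48.5100i
Denominator: (-4.5)^2 + (-3.2)^2 = 30.49
Result = (22.3000 + 48.5100i)/30.49

0.7314 + 1.5910i


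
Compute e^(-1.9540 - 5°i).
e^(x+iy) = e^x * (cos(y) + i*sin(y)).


e^-1.9540 = 0.1417
cos(-5°) = 0.9962
sin(-5°) = -0.0872
Real = 0.1417*0.9962 = 0.1412
Imag = 0.1417*(-0.0872) = -0.0124

0.1412 - 0.0124i


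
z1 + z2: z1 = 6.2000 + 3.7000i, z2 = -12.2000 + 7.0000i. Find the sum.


Real: 6.2 - 12.2 = -6
Imag: 3.7 + 7 = 10.7

-6.0000 + 10.7000i


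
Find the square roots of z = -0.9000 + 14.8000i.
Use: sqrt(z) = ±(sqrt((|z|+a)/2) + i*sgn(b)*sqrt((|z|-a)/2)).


|z| = sqrt(0.81+219.04) = 14.8273
sqrt((|z|+a)/2) = sqrt((14.8273+(-0.9))/2) = sqrt(6.9637) = 2.6389
sqrt((|z|-a)/2) = sqrt((14.8273-(-0.9))/2) = sqrt(7.8637) = 2.8042

±(2.6389 + 2.8042i) i.e. 2.6389 + 2.8042i and -2.6389 - 2.8042i


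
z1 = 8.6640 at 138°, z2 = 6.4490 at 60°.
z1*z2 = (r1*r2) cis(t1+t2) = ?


r = 8.6640 * 6.4490 = 55.8741
theta = 138° + 60° = 198° = 198° (mod 360)

55.8741 cis(198°)


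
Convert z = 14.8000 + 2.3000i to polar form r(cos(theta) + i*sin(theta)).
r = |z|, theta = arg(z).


r = sqrt(219.04+5.29) = sqrt(224.33) = 14.9777
theta = atan2(2.3, 14.8) = 8.8334 degrees

r = 14.9777, theta = 8.8334 degrees


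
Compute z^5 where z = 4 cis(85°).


r^5 = 4^5 = 1024
n*theta = 5*85° = 425° = 65° (mod 360)
a = 1024*cos(65°) = 432.7611
b = 1024*sin(65°) = 928.0592

1024 cis(65°) = 432.7611 + 928.0592i


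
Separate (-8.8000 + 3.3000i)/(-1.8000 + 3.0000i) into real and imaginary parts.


Multiply by conjugate: (-8.8000 + 3.3000i)(-1.8000 - 3.0000i) / ((-1.8)^2 + 3^2)
Numerator real = -8.8*(-1.8) + 3.3*3 = 25.74
Numerator imag = 3.3*(-1.8) - (-8.8)*3 = 20.46
Denominator = 12.24
Re(z) = 25.74/12.24 = 2.1029
Im(z) = 20.46/12.24 = 1.6716

Re(z) = 2.1029, Im(z) = 1.6716


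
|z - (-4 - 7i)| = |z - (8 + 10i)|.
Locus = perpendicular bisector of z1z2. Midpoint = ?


Equal distances means the locus is the perpendicular bisector of z1 and z2.
Midpoint = ((-4+8)/2, (-7+10)/2) = (2.0000, 1.5000)

Perpendicular bisector through (2.0000, 1.5000)


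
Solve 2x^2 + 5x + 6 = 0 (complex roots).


disc = 5^2 - 4*2*6 = 25 - 48 = -23
sqrt(|disc|) = sqrt(23) = 4.7958
Real part = -5/(2*2) = -1.2500
Imag part = 4.7958/(2*2) = 1.1990

-1.2500 ± 1.1990i


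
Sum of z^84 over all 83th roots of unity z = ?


The roots are w_k = w^k with w = e^(2*pi*i/83), and (w^k)^84 = (w^84)^k.
So S = 1 + u + u^2 + ... + u^(82) with u = w^84.
84 = 1*83 + 1, so 84 is not a multiple of 83: u = (w^83)^1 * w^1 = w^1 ≠ 1 (w is a primitive 83th root), while u^83 = (w^83)^84 = 1.
Geometric series: S = (1 - u^83)/(1 - u) = (1 - 1)/(1 - u) = 0

S = 0


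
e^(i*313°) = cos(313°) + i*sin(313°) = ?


cos(313°) = 0.6820
sin(313°) = -0.7314

e^(i*313°) = 0.6820 - 0.7314i


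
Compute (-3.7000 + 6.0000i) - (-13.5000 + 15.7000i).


Real: -3.7 + 13.5 = 9.8
Imag: 6 - 15.7 = -9.7

9.8000 - 9.7000i


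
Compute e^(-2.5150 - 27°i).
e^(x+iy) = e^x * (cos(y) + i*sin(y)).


e^-2.5150 = 0.08086
cos(-27°) = 0.891
sin(-27°) = -0.454
Real = 0.08086*0.891 = 0.0720
Imag = 0.08086*(-0.454) = -0.0367

0.0720 - 0.0367i


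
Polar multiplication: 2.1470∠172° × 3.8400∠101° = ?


r = 2.1470 * 3.8400 = 8.2445
theta = 172° + 101° = 273° = 273° (mod 360)

8.2445 cis(273°)


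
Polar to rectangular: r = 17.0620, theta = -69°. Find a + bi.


a = 17.0620*cos(-69°) = 17.0620*0.35837 = 6.1145
b = 17.0620*sin(-69°) = 17.0620*(-0.93358) = -15.9287

6.1145 - 15.9287i


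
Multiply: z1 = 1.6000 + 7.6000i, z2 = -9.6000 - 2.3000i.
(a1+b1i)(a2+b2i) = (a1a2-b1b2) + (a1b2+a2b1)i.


Real = 1.6*(-9.6) - 7.6*(-2.3) = -15.36 - (-17.48) = 2.12
Imag = 1.6*(-2.3) - (9.6)*7.6 = -3.68 - (72.96) = -76.64

2.1200 - 76.6400i


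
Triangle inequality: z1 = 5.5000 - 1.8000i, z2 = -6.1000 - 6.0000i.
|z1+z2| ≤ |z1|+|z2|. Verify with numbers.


|z1| = sqrt(5.5^2 + (-1.8)^2) = sqrt(33.49) = 5.7871
|z2| = sqrt((-6.1)^2 + (-6)^2) = sqrt(73.21) = 8.5563
z1+z2 = -0.6000 - 7.8000i
|z1+z2| = sqrt(61.2) = 7.8230
|z1|+|z2| = 5.7871 + 8.5563 = 14.3434

|z1+z2| = 7.8230 ≤ |z1|+|z2| = 14.3434 (verified)


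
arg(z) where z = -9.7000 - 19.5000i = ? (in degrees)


Re = -9.7, Im = -19.5
arg = atan2(-19.5, -9.7) = -116.4474 degrees

arg(z) = -116.4474 degrees


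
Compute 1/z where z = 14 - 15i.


|z|^2 = 196+225 = 421
1/z = (14 + 15i)/421

1/z = 0.0333 + 0.0356i


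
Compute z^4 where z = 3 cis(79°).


r^4 = 3^4 = 81
n*theta = 4*79° = 316° = 316° (mod 360)
a = 81*cos(316°) = 58.2665
b = 81*sin(316°) = -56.2673

81 cis(316°) = 58.2665 - 56.2673i


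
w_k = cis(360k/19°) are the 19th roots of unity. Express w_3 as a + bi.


Angle = 360*3/19 = 56.8421°
a = cos(56.8421°) = 0.5469
b = sin(56.8421°) = 0.8372

0.5469 + 0.8372i


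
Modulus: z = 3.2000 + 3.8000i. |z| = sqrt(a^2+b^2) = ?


|z| = sqrt(3.2^2 + 3.8^2) = sqrt(10.24 + 14.44) = sqrt(24.68) = 4.9679

|z| = 4.9679


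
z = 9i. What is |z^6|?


|z| = sqrt(0+81) = sqrt(81) = 9
|z^6| = |z|^6 = 9^6 = 531441

|z^6| = 531441


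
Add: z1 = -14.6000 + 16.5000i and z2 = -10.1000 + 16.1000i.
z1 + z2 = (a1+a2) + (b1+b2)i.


Real: -14.6 - 10.1 = -24.7
Imag: 16.5 + 16.1 = 32.6

-24.7000 + 32.6000i
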